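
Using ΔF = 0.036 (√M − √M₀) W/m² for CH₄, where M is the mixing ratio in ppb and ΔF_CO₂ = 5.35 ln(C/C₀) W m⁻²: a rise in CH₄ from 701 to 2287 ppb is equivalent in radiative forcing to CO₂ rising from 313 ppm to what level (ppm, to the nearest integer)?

CH₄ forcing: 0.036 × (√2287 − √701) = 0.036 × (47.8226 − 26.4764) = 0.036 × 21.3462 = 0.76846 W/m².
Set 5.35 ln(C/313) = 0.76846: ln(C/313) = 0.76846/5.35 = 0.14364, so C = 313 × e^0.14364 = 313 × 1.15447 = 361.35 ppm.

C ≈ 361 ppm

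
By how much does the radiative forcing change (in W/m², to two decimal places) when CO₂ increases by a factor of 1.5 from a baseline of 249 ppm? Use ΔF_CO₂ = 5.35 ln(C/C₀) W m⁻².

ΔF = 2.17 W/m²

Because the forcing depends only on the ratio C/C₀, the initial concentration does not enter.
ΔF = 5.35 × ln(1.5) = 5.35 × 0.40547 = 2.1693 W/m².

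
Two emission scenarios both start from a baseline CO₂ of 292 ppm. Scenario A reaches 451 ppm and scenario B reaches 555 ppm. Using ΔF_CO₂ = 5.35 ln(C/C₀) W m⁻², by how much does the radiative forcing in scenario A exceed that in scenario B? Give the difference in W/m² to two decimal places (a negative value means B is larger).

ΔF_A − ΔF_B = -1.11 W/m²

ΔF_A = 5.35 ln(451/292) = 5.35 × 0.43471 = 2.3257 W/m².
ΔF_B = 5.35 ln(555/292) = 5.35 × 0.64221 = 3.4358 W/m².
Difference: 2.3257 − 3.4358 = -1.1101 W/m².
(Equivalently, ΔF_A − ΔF_B = 5.35 ln(451/555) = 5.35 × -0.20750 = -1.1101 W/m².)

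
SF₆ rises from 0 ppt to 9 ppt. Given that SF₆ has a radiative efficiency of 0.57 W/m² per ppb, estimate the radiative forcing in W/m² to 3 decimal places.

ΔF = 0.005 W/m²

SF₆: Δ = 9 − 0 = 9 ppt = 0.009 ppb; ΔF = 0.57 × 0.009 = 0.0051 W/m².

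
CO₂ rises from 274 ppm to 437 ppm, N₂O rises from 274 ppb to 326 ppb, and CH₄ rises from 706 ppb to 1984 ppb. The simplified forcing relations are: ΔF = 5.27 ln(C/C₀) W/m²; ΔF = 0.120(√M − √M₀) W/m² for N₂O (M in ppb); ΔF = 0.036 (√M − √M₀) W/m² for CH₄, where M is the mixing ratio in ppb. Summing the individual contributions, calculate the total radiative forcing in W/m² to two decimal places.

ΔF = 3.29 W/m²

CO₂: 5.27 × ln(437/274) = 5.27 × ln(1.59489) = 5.27 × 0.46680 = 2.4600 W/m².
N₂O: 0.120 × (√326 − √274) = 0.120 × (18.0555 − 16.5529) = 0.120 × 1.5026 = 0.1803 W/m².
CH₄: 0.036 × (√1984 − √706) = 0.036 × (44.5421 − 26.5707) = 0.036 × 17.9714 = 0.6470 W/m².
Total ΔF = 2.4600 + 0.1803 + 0.6470 = 3.2873 W/m².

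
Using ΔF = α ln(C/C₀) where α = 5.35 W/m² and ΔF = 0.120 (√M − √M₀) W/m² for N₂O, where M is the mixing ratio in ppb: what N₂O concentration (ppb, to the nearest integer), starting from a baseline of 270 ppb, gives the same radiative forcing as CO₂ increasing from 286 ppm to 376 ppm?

CO₂ forcing: 5.35 × ln(376/286) = 5.35 × 0.273597 = 1.46374 W/m².
Set 0.120(√M − √270) = 1.46374: √M = 1.46374/0.120 + √270 = 12.1978 + 16.4317 = 28.6295.
M = (28.6295)² = 819.65 ppb.

M ≈ 820 ppb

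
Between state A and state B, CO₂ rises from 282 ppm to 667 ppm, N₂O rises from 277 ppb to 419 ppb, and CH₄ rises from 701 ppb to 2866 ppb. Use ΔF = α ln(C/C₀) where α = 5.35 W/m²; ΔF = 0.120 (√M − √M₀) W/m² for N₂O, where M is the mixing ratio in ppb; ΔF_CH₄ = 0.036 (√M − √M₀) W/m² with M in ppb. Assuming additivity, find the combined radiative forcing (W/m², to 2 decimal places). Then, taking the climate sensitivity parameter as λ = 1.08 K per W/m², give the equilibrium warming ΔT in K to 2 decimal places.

ΔF = 6.04 W/m²; ΔT = 6.52 K

CO₂: 5.35 × ln(667/282) = 5.35 × ln(2.36525) = 5.35 × 0.86088 = 4.6057 W/m².
N₂O: 0.120 × (√419 − √277) = 0.120 × (20.4695 − 16.6433) = 0.120 × 3.8262 = 0.4591 W/m².
CH₄: 0.036 × (√2866 − √701) = 0.036 × (53.5350 − 26.4764) = 0.036 × 27.0586 = 0.9741 W/m².
Total ΔF = 4.6057 + 0.4591 + 0.9741 = 6.0389 W/m².
ΔT = λ ΔF = 1.08 × 6.04 = 6.5232 K.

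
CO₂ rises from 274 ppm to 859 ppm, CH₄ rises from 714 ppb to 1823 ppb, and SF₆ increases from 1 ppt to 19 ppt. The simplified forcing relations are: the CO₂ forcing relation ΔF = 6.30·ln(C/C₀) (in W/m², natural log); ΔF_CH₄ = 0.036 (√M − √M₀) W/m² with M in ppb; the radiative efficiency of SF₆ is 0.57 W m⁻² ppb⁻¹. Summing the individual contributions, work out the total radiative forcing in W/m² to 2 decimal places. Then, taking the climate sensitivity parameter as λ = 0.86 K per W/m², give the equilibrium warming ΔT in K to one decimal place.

ΔF = 7.78 W/m²; ΔT = 6.7 K

CO₂: 6.30 × ln(859/274) = 6.30 × ln(3.13504) = 6.30 × 1.14264 = 7.1986 W/m².
CH₄: 0.036 × (√1823 − √714) = 0.036 × (42.6966 − 26.7208) = 0.036 × 15.9758 = 0.5751 W/m².
SF₆: Δ = 19 − 1 = 18 ppt = 0.018 ppb; ΔF = 0.57 × 0.018 = 0.0103 W/m².
Total ΔF = 7.1986 + 0.5751 + 0.0103 = 7.7840 W/m².
ΔT = λ ΔF = 0.86 × 7.78 = 6.6908 K.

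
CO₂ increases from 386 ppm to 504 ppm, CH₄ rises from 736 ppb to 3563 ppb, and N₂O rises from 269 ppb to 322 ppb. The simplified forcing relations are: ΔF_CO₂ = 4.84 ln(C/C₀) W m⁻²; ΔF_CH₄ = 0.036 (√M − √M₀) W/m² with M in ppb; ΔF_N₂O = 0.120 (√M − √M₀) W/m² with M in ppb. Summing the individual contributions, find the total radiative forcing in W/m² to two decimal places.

ΔF = 2.65 W/m²

CO₂: 4.84 × ln(504/386) = 4.84 × ln(1.30570) = 4.84 × 0.26674 = 1.2910 W/m².
CH₄: 0.036 × (√3563 − √736) = 0.036 × (59.6909 − 27.1293) = 0.036 × 32.5616 = 1.1722 W/m².
N₂O: 0.120 × (√322 − √269) = 0.120 × (17.9444 − 16.4012) = 0.120 × 1.5432 = 0.1852 W/m².
Total ΔF = 1.2910 + 1.1722 + 0.1852 = 2.6484 W/m².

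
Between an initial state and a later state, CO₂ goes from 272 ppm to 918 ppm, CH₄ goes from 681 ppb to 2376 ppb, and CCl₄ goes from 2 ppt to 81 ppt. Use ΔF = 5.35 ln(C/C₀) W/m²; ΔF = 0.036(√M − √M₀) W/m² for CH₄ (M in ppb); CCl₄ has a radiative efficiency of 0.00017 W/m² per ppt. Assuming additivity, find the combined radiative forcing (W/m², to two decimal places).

ΔF = 7.34 W/m²

CO₂: 5.35 × ln(918/272) = 5.35 × ln(3.37500) = 5.35 × 1.21640 = 6.5077 W/m².
CH₄: 0.036 × (√2376 − √681) = 0.036 × (48.7442 − 26.0960) = 0.036 × 22.6482 = 0.8153 W/m².
CCl₄: ΔF = 0.00017 × (81 − 2) = 0.00017 × 79 = 0.0134 W/m².
Total ΔF = 6.5077 + 0.8153 + 0.0134 = 7.3364 W/m².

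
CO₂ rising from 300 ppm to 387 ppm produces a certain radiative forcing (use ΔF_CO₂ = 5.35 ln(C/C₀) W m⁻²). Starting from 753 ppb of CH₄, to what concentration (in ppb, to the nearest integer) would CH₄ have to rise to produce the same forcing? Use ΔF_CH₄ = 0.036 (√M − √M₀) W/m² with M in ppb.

M ≈ 4262 ppb

CO₂ forcing: 5.35 × ln(387/300) = 5.35 × 0.254642 = 1.36233 W/m².
Set 0.036(√M − √753) = 1.36233: √M = 1.36233/0.036 + √753 = 37.8425 + 27.4408 = 65.2833.
M = (65.2833)² = 4261.91 ppb.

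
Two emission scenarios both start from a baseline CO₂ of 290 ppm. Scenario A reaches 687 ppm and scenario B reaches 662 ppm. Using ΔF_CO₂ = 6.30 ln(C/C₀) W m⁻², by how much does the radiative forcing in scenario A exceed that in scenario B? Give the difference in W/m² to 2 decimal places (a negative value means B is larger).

ΔF_A = 6.30 ln(687/290) = 6.30 × 0.86245 = 5.4334 W/m².
ΔF_B = 6.30 ln(662/290) = 6.30 × 0.82538 = 5.1999 W/m².
Difference: 5.4334 − 5.1999 = 0.2335 W/m².

ΔF_A − ΔF_B = 0.23 W/m²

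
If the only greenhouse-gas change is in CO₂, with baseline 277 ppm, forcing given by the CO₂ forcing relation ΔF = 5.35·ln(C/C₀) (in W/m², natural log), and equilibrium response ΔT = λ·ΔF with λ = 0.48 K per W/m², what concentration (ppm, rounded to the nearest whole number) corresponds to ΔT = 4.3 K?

C ≈ 1478 ppm

Required forcing: ΔF = ΔT/λ = 4.3/0.48 = 8.9583 W/m².
Then ln(C/277) = ΔF/5.35 = 8.9583/5.35 = 1.67445.
So C = 277 × e^1.67445 = 277 × 5.33586 = 1478.03 ppm.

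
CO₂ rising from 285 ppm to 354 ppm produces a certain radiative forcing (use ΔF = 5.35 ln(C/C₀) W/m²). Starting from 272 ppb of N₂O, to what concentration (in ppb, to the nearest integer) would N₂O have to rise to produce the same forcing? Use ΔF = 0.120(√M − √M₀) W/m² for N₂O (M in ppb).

M ≈ 684 ppb

CO₂ forcing: 5.35 × ln(354/285) = 5.35 × 0.216808 = 1.15992 W/m².
Set 0.120(√M − √272) = 1.15992: √M = 1.15992/0.120 + √272 = 9.6660 + 16.4924 = 26.1584.
M = (26.1584)² = 684.26 ppb.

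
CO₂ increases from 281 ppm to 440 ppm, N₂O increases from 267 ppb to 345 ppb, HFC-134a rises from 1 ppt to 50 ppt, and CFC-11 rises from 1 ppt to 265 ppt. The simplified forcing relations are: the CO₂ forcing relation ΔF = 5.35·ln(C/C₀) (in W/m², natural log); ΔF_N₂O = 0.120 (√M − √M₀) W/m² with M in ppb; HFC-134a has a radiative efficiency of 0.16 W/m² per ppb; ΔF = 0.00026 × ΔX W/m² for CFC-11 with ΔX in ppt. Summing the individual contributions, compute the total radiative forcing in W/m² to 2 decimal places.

CO₂: 5.35 × ln(440/281) = 5.35 × ln(1.56584) = 5.35 × 0.44842 = 2.3990 W/m².
N₂O: 0.120 × (√345 − √267) = 0.120 × (18.5742 − 16.3401) = 0.120 × 2.2341 = 0.2681 W/m².
HFC-134a: Δ = 50 − 1 = 49 ppt = 0.049 ppb; ΔF = 0.16 × 0.049 = 0.0078 W/m².
CFC-11: ΔF = 0.00026 × (265 − 1) = 0.00026 × 264 = 0.0686 W/m².
Total ΔF = 2.3990 + 0.2681 + 0.0078 + 0.0686 = 2.7435 W/m².

ΔF = 2.74 W/m²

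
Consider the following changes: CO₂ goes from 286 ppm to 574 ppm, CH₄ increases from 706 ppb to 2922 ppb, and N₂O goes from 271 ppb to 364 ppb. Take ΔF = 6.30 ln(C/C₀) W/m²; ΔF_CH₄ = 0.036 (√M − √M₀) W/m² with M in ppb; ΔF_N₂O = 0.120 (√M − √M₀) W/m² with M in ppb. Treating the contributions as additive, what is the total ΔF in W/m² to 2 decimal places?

ΔF = 5.69 W/m²

CO₂: 6.30 × ln(574/286) = 6.30 × ln(2.00699) = 6.30 × 0.69664 = 4.3888 W/m².
CH₄: 0.036 × (√2922 − √706) = 0.036 × (54.0555 − 26.5707) = 0.036 × 27.4848 = 0.9895 W/m².
N₂O: 0.120 × (√364 − √271) = 0.120 × (19.0788 − 16.4621) = 0.120 × 2.6167 = 0.3140 W/m².
Total ΔF = 4.3888 + 0.9895 + 0.3140 = 5.6923 W/m².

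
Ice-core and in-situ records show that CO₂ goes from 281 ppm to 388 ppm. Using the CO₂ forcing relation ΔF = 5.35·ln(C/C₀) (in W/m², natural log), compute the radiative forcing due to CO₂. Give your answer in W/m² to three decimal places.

CO₂: 5.35 × ln(388/281) = 5.35 × ln(1.38078) = 5.35 × 0.32265 = 1.7262 W/m².

ΔF = 1.726 W/m²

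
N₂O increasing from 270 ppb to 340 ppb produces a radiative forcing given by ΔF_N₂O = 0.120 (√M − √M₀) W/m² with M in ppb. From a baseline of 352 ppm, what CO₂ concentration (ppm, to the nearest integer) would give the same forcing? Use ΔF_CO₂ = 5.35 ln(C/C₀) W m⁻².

N₂O forcing: 0.120 × (√340 − √270) = 0.120 × (18.4391 − 16.4317) = 0.120 × 2.0074 = 0.24089 W/m².
Set 5.35 ln(C/352) = 0.24089: ln(C/352) = 0.24089/5.35 = 0.04503, so C = 352 × e^0.04503 = 352 × 1.04606 = 368.21 ppm.

C ≈ 368 ppm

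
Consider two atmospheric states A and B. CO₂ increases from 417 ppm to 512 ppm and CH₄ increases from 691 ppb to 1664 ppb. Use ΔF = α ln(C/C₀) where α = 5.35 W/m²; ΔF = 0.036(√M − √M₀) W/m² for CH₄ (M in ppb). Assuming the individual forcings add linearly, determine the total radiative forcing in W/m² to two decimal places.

ΔF = 1.62 W/m²

CO₂: 5.35 × ln(512/417) = 5.35 × ln(1.22782) = 5.35 × 0.20524 = 1.0980 W/m².
CH₄: 0.036 × (√1664 − √691) = 0.036 × (40.7922 − 26.2869) = 0.036 × 14.5053 = 0.5222 W/m².
Total ΔF = 1.0980 + 0.5222 = 1.6202 W/m².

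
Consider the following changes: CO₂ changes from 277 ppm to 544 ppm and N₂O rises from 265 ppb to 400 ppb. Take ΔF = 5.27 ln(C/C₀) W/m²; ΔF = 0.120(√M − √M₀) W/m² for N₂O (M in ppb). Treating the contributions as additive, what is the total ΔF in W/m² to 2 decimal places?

CO₂: 5.27 × ln(544/277) = 5.27 × ln(1.96390) = 5.27 × 0.67493 = 3.5569 W/m².
N₂O: 0.120 × (√400 − √265) = 0.120 × (20.0000 − 16.2788) = 0.120 × 3.7212 = 0.4465 W/m².
Total ΔF = 3.5569 + 0.4465 = 4.0034 W/m².

ΔF = 4.00 W/m²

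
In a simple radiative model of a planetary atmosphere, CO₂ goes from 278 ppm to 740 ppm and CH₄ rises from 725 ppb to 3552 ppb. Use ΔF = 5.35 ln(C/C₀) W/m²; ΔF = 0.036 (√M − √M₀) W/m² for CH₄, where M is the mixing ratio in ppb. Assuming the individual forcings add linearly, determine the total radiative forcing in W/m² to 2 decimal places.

ΔF = 6.41 W/m²

CO₂: 5.35 × ln(740/278) = 5.35 × ln(2.66187) = 5.35 × 0.97903 = 5.2378 W/m².
CH₄: 0.036 × (√3552 − √725) = 0.036 × (59.5987 − 26.9258) = 0.036 × 32.6729 = 1.1762 W/m².
Total ΔF = 5.2378 + 1.1762 = 6.4140 W/m².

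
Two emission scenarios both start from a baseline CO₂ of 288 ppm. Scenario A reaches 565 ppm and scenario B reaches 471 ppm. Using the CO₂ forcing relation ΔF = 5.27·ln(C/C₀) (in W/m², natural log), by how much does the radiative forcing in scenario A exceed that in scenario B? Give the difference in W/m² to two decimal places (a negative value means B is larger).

ΔF_A − ΔF_B = 0.96 W/m²

ΔF_A = 5.27 ln(565/288) = 5.27 × 0.67387 = 3.5513 W/m².
ΔF_B = 5.27 ln(471/288) = 5.27 × 0.49190 = 2.5923 W/m².
Difference: 3.5513 − 2.5923 = 0.9590 W/m².
(Equivalently, ΔF_A − ΔF_B = 5.27 ln(565/471) = 5.27 × 0.18197 = 0.9590 W/m².)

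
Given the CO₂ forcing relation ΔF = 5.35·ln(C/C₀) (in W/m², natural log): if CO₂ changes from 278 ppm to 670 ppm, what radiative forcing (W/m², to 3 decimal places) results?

CO₂: 5.35 × ln(670/278) = 5.35 × ln(2.41007) = 5.35 × 0.87966 = 4.7062 W/m².

ΔF = 4.706 W/m²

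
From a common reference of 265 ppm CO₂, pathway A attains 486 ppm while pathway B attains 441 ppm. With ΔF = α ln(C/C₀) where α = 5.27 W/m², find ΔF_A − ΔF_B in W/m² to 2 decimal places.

ΔF_A = 5.27 ln(486/265) = 5.27 × 0.60648 = 3.1961 W/m².
ΔF_B = 5.27 ln(441/265) = 5.27 × 0.50932 = 2.6841 W/m².
Difference: 3.1961 − 2.6841 = 0.5120 W/m².
(Equivalently, ΔF_A − ΔF_B = 5.27 ln(486/441) = 5.27 × 0.09716 = 0.5120 W/m².)

ΔF_A − ΔF_B = 0.51 W/m²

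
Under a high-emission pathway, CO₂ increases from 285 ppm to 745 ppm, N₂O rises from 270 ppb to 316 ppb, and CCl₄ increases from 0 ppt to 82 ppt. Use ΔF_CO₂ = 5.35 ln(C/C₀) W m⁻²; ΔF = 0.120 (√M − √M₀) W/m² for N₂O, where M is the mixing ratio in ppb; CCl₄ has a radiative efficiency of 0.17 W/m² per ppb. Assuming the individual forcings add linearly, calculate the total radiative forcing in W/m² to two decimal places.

CO₂: 5.35 × ln(745/285) = 5.35 × ln(2.61404) = 5.35 × 0.96090 = 5.1408 W/m².
N₂O: 0.120 × (√316 − √270) = 0.120 × (17.7764 − 16.4317) = 0.120 × 1.3447 = 0.1614 W/m².
CCl₄: Δ = 82 − 0 = 82 ppt = 0.082 ppb; ΔF = 0.17 × 0.082 = 0.0139 W/m².
Total ΔF = 5.1408 + 0.1614 + 0.0139 = 5.3161 W/m².

ΔF = 5.32 W/m²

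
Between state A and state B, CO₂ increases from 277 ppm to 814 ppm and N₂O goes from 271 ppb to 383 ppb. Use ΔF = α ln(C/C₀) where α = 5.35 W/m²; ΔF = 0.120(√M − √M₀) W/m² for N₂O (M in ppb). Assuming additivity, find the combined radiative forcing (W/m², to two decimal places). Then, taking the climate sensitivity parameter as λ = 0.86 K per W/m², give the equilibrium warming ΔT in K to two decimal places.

CO₂: 5.35 × ln(814/277) = 5.35 × ln(2.93863) = 5.35 × 1.07794 = 5.7670 W/m².
N₂O: 0.120 × (√383 − √271) = 0.120 × (19.5704 − 16.4621) = 0.120 × 3.1083 = 0.3730 W/m².
Total ΔF = 5.7670 + 0.3730 = 6.1400 W/m².
ΔT = λ ΔF = 0.86 × 6.14 = 5.2804 K.

ΔF = 6.14 W/m²; ΔT = 5.28 K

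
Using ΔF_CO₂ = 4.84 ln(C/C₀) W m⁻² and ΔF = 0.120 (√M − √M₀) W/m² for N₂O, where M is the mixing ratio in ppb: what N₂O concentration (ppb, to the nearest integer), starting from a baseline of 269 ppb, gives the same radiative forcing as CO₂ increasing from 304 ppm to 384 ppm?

M ≈ 667 ppb

CO₂ forcing: 4.84 × ln(384/304) = 4.84 × 0.233615 = 1.13070 W/m².
Set 0.120(√M − √269) = 1.13070: √M = 1.13070/0.120 + √269 = 9.4225 + 16.4012 = 25.8237.
M = (25.8237)² = 666.86 ppb.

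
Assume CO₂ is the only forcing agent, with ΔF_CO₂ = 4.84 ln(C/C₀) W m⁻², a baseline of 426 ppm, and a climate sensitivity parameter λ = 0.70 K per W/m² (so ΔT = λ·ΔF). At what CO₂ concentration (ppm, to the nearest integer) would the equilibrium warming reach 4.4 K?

Required forcing: ΔF = ΔT/λ = 4.4/0.70 = 6.2857 W/m².
Then ln(C/426) = ΔF/4.84 = 6.2857/4.84 = 1.29870.
So C = 426 × e^1.29870 = 426 × 3.66453 = 1561.09 ppm.

C ≈ 1561 ppm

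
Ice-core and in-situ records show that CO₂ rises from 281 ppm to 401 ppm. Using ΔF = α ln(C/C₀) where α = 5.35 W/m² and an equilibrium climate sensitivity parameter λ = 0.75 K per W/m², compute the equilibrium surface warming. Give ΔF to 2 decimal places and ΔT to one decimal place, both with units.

ΔF = 1.90 W/m²; ΔT = 1.4 K

CO₂: 5.35 × ln(401/281) = 5.35 × ln(1.42705) = 5.35 × 0.35561 = 1.9025 W/m².
ΔT = λ ΔF = 0.75 × 1.90 = 1.4250 K.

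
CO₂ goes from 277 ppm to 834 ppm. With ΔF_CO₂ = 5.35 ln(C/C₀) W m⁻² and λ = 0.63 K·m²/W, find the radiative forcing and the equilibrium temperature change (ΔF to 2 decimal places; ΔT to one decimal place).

ΔF = 5.90 W/m²; ΔT = 3.7 K

CO₂: 5.35 × ln(834/277) = 5.35 × ln(3.01083) = 5.35 × 1.10222 = 5.8969 W/m².
ΔT = λ ΔF = 0.63 × 5.90 = 3.7170 K.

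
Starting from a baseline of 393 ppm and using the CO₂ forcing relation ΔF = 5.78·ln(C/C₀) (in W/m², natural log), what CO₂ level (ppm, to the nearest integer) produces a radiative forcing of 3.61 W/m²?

Set 5.78 ln(C/393) = 3.61, so ln(C/393) = 3.61/5.78 = 0.62457.
Then C/393 = e^0.62457 = 1.86744, giving C = 393 × 1.86744 = 733.90 ppm.

C ≈ 734 ppm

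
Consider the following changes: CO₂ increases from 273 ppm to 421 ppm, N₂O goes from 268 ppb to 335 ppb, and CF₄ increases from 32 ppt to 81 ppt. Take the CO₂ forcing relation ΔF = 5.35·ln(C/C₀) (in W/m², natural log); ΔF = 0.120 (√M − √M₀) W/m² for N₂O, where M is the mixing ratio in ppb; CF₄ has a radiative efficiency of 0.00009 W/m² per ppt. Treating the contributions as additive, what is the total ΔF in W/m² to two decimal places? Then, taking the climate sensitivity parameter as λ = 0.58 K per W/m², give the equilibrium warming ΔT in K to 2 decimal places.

ΔF = 2.55 W/m²; ΔT = 1.48 K

CO₂: 5.35 × ln(421/273) = 5.35 × ln(1.54212) = 5.35 × 0.43316 = 2.3174 W/m².
N₂O: 0.120 × (√335 − √268) = 0.120 × (18.3030 − 16.3707) = 0.120 × 1.9323 = 0.2319 W/m².
CF₄: ΔF = 0.00009 × (81 − 32) = 0.00009 × 49 = 0.0044 W/m².
Total ΔF = 2.3174 + 0.2319 + 0.0044 = 2.5537 W/m².
ΔT = λ ΔF = 0.58 × 2.55 = 1.4790 K.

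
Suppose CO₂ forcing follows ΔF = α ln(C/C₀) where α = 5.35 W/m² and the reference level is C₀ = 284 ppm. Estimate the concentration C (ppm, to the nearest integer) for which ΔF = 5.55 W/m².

C ≈ 801 ppm

Set 5.35 ln(C/284) = 5.55, so ln(C/284) = 5.55/5.35 = 1.03738.
Then C/284 = e^1.03738 = 2.82181, giving C = 284 × 2.82181 = 801.39 ppm.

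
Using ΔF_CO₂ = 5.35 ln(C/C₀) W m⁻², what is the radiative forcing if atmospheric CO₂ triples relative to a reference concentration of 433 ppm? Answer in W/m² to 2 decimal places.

Because the forcing depends only on the ratio C/C₀, the initial concentration does not enter.
ΔF = 5.35 × ln(3) = 5.35 × 1.09861 = 5.8776 W/m².

ΔF = 5.88 W/m²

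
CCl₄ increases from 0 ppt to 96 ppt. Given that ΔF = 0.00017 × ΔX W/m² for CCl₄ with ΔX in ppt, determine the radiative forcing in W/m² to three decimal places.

ΔF = 0.016 W/m²

CCl₄: ΔF = 0.00017 × (96 − 0) = 0.00017 × 96 = 0.0163 W/m².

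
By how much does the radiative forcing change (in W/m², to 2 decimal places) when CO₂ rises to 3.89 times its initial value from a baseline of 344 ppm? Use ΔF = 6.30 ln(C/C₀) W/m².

ΔF = 8.56 W/m²

ΔF = 6.30 × ln(3.89) = 6.30 × 1.35841 = 8.5580 W/m².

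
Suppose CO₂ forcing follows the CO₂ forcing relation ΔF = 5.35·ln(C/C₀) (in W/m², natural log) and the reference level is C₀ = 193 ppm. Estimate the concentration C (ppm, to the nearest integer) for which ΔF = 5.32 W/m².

C ≈ 522 ppm

Set 5.35 ln(C/193) = 5.32, so ln(C/193) = 5.32/5.35 = 0.99439.
Then C/193 = e^0.99439 = 2.70307, giving C = 193 × 2.70307 = 521.69 ppm.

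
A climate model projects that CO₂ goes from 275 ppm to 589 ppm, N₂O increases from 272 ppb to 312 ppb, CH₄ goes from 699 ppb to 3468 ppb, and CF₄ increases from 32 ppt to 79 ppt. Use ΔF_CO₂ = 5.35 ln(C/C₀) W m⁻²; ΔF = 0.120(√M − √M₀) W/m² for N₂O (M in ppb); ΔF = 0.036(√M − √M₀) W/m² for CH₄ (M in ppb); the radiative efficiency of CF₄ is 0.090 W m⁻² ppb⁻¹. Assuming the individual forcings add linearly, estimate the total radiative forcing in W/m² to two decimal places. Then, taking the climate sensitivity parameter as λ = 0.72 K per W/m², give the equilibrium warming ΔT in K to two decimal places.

ΔF = 5.39 W/m²; ΔT = 3.88 K

CO₂: 5.35 × ln(589/275) = 5.35 × ln(2.14182) = 5.35 × 0.76166 = 4.0749 W/m².
N₂O: 0.120 × (√312 − √272) = 0.120 × (17.6635 − 16.4924) = 0.120 × 1.1711 = 0.1405 W/m².
CH₄: 0.036 × (√3468 − √699) = 0.036 × (58.8897 − 26.4386) = 0.036 × 32.4511 = 1.1682 W/m².
CF₄: Δ = 79 − 32 = 47 ppt = 0.047 ppb; ΔF = 0.090 × 0.047 = 0.0042 W/m².
Total ΔF = 4.0749 + 0.1405 + 1.1682 + 0.0042 = 5.3878 W/m².
ΔT = λ ΔF = 0.72 × 5.39 = 3.8808 K.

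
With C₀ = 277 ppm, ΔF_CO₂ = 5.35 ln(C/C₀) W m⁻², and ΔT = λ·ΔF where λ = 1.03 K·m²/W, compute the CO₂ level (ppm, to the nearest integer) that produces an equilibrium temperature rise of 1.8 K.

C ≈ 384 ppm

Required forcing: ΔF = ΔT/λ = 1.8/1.03 = 1.7476 W/m².
Then ln(C/277) = ΔF/5.35 = 1.7476/5.35 = 0.32665.
So C = 277 × e^0.32665 = 277 × 1.38632 = 384.01 ppm.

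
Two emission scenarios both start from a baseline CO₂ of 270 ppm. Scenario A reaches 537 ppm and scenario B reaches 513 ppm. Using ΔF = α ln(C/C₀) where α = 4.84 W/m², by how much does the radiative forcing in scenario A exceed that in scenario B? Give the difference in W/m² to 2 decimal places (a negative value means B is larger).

ΔF_A = 4.84 ln(537/270) = 4.84 × 0.68758 = 3.3279 W/m².
ΔF_B = 4.84 ln(513/270) = 4.84 × 0.64185 = 3.1066 W/m².
Difference: 3.3279 − 3.1066 = 0.2213 W/m².

ΔF_A − ΔF_B = 0.22 W/m²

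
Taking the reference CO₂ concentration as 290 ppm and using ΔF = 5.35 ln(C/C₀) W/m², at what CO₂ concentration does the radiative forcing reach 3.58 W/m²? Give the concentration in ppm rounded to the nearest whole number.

Set 5.35 ln(C/290) = 3.58, so ln(C/290) = 3.58/5.35 = 0.66916.
Then C/290 = e^0.66916 = 1.95260, giving C = 290 × 1.95260 = 566.25 ppm.

C ≈ 566 ppm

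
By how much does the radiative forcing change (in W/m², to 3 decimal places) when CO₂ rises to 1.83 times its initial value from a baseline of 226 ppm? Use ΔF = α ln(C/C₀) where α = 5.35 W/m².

ΔF = 5.35 × ln(1.83) = 5.35 × 0.60432 = 3.2331 W/m².

ΔF = 3.233 W/m²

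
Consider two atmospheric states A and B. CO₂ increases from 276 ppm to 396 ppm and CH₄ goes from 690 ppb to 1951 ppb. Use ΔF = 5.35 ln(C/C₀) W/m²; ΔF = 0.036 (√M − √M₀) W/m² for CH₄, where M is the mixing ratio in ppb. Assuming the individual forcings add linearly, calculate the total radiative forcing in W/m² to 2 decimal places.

ΔF = 2.58 W/m²

CO₂: 5.35 × ln(396/276) = 5.35 × ln(1.43478) = 5.35 × 0.36101 = 1.9314 W/m².
CH₄: 0.036 × (√1951 − √690) = 0.036 × (44.1701 − 26.2679) = 0.036 × 17.9022 = 0.6445 W/m².
Total ΔF = 1.9314 + 0.6445 = 2.5759 W/m².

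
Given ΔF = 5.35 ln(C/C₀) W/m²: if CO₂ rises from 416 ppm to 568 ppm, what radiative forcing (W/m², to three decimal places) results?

ΔF = 1.666 W/m²

CO₂ absorption bands are partially saturated, so forcing scales with the logarithm of the concentration ratio.
CO₂: 5.35 × ln(568/416) = 5.35 × ln(1.36538) = 5.35 × 0.31143 = 1.6662 W/m².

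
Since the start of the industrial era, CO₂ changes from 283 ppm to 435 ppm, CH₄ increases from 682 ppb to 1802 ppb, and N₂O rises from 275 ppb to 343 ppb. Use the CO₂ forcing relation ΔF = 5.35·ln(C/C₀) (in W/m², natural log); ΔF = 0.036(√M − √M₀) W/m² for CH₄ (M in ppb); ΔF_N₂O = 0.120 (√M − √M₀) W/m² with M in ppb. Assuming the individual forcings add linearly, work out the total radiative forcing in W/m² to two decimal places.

ΔF = 3.12 W/m²

CO₂: 5.35 × ln(435/283) = 5.35 × ln(1.53710) = 5.35 × 0.42990 = 2.3000 W/m².
CH₄: 0.036 × (√1802 − √682) = 0.036 × (42.4500 − 26.1151) = 0.036 × 16.3349 = 0.5881 W/m².
N₂O: 0.120 × (√343 − √275) = 0.120 × (18.5203 − 16.5831) = 0.120 × 1.9372 = 0.2325 W/m².
Total ΔF = 2.3000 + 0.5881 + 0.2325 = 3.1206 W/m².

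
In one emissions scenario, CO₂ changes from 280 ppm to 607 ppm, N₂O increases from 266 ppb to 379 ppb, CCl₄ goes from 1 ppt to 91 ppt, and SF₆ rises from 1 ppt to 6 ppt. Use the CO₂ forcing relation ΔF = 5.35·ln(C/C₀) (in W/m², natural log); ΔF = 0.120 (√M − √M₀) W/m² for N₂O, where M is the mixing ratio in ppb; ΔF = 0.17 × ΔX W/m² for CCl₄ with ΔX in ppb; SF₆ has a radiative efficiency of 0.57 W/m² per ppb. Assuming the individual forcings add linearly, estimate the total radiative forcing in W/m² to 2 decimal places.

CO₂: 5.35 × ln(607/280) = 5.35 × ln(2.16786) = 5.35 × 0.77374 = 4.1395 W/m².
N₂O: 0.120 × (√379 − √266) = 0.120 × (19.4679 − 16.3095) = 0.120 × 3.1584 = 0.3790 W/m².
CCl₄: Δ = 91 − 1 = 90 ppt = 0.090 ppb; ΔF = 0.17 × 0.090 = 0.0153 W/m².
SF₆: Δ = 6 − 1 = 5 ppt = 0.005 ppb; ΔF = 0.57 × 0.005 = 0.0029 W/m².
Total ΔF = 4.1395 + 0.3790 + 0.0153 + 0.0029 = 4.5367 W/m².

ΔF = 4.54 W/m²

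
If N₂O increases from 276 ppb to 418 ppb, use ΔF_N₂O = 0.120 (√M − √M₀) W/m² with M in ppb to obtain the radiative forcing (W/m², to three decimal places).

N₂O: 0.120 × (√418 − √276) = 0.120 × (20.4450 − 16.6132) = 0.120 × 3.8318 = 0.4598 W/m².

ΔF = 0.460 W/m²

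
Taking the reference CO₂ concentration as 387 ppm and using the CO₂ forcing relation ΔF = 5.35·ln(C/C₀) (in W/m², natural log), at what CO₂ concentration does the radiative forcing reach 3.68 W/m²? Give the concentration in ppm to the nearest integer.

C ≈ 770 ppm

Set 5.35 ln(C/387) = 3.68, so ln(C/387) = 3.68/5.35 = 0.68785.
Then C/387 = e^0.68785 = 1.98943, giving C = 387 × 1.98943 = 769.91 ppm.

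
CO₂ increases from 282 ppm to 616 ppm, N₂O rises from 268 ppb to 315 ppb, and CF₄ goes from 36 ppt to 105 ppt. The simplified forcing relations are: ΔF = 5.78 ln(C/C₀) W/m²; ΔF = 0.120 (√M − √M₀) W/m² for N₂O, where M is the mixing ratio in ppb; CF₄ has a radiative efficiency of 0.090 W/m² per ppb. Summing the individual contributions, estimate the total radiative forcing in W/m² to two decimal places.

ΔF = 4.69 W/m²

CO₂: 5.78 × ln(616/282) = 5.78 × ln(2.18440) = 5.78 × 0.78134 = 4.5161 W/m².
N₂O: 0.120 × (√315 − √268) = 0.120 × (17.7482 − 16.3707) = 0.120 × 1.3775 = 0.1653 W/m².
CF₄: Δ = 105 − 36 = 69 ppt = 0.069 ppb; ΔF = 0.090 × 0.069 = 0.0062 W/m².
Total ΔF = 4.5161 + 0.1653 + 0.0062 = 4.6876 W/m².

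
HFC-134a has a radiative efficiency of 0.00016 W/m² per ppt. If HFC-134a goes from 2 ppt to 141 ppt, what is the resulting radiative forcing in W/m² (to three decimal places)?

ΔF = 0.022 W/m²

HFC-134a: ΔF = 0.00016 × (141 − 2) = 0.00016 × 139 = 0.0222 W/m².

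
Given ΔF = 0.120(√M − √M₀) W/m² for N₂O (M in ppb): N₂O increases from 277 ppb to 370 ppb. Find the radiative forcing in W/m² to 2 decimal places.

N₂O: 0.120 × (√370 − √277) = 0.120 × (19.2354 − 16.6433) = 0.120 × 2.5921 = 0.3111 W/m².

ΔF = 0.31 W/m²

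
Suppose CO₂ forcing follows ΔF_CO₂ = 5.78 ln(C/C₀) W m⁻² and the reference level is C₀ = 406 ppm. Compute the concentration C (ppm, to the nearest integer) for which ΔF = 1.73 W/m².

C ≈ 548 ppm

Set 5.78 ln(C/406) = 1.73, so ln(C/406) = 1.73/5.78 = 0.29931.
Then C/406 = e^0.29931 = 1.34893, giving C = 406 × 1.34893 = 547.67 ppm.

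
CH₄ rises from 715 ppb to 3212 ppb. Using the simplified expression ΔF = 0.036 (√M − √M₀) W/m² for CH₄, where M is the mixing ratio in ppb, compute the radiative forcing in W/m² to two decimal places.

CH₄: 0.036 × (√3212 − √715) = 0.036 × (56.6745 − 26.7395) = 0.036 × 29.9350 = 1.0777 W/m².

ΔF = 1.08 W/m²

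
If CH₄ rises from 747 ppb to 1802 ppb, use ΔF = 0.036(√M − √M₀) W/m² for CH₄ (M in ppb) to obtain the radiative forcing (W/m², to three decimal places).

ΔF = 0.544 W/m²

CH₄: 0.036 × (√1802 − √747) = 0.036 × (42.4500 − 27.3313) = 0.036 × 15.1187 = 0.5443 W/m².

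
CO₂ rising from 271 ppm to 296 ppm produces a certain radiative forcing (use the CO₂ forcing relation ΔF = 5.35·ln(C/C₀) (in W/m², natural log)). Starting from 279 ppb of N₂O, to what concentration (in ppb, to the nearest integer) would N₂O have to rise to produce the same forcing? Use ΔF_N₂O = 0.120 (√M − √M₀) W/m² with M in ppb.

CO₂ forcing: 5.35 × ln(296/271) = 5.35 × 0.088241 = 0.47209 W/m².
Set 0.120(√M − √279) = 0.47209: √M = 0.47209/0.120 + √279 = 3.9341 + 16.7033 = 20.6374.
M = (20.6374)² = 425.90 ppb.

M ≈ 426 ppb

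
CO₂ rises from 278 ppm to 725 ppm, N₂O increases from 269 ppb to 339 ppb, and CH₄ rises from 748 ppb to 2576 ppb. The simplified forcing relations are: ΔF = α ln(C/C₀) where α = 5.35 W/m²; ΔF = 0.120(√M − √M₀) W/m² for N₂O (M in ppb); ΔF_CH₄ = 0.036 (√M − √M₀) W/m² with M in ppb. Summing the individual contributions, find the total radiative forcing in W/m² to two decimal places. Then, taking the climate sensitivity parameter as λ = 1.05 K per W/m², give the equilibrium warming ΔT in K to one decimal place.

ΔF = 6.21 W/m²; ΔT = 6.5 K

CO₂: 5.35 × ln(725/278) = 5.35 × ln(2.60791) = 5.35 × 0.95855 = 5.1282 W/m².
N₂O: 0.120 × (√339 − √269) = 0.120 × (18.4120 − 16.4012) = 0.120 × 2.0108 = 0.2413 W/m².
CH₄: 0.036 × (√2576 − √748) = 0.036 × (50.7543 − 27.3496) = 0.036 × 23.4047 = 0.8426 W/m².
Total ΔF = 5.1282 + 0.2413 + 0.8426 = 6.2121 W/m².
ΔT = λ ΔF = 1.05 × 6.21 = 6.5205 K.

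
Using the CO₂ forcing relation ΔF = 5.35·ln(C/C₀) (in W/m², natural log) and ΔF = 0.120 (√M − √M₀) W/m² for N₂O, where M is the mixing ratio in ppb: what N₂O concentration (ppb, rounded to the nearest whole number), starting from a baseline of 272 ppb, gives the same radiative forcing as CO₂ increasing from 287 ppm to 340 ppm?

CO₂ forcing: 5.35 × ln(340/287) = 5.35 × 0.169463 = 0.90663 W/m².
Set 0.120(√M − √272) = 0.90663: √M = 0.90663/0.120 + √272 = 7.5553 + 16.4924 = 24.0477.
M = (24.0477)² = 578.29 ppb.

M ≈ 578 ppb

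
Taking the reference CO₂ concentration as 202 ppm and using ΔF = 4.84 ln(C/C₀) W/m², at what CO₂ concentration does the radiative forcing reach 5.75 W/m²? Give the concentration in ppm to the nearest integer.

C ≈ 663 ppm

Set 4.84 ln(C/202) = 5.75, so ln(C/202) = 5.75/4.84 = 1.18802.
Then C/202 = e^1.18802 = 3.28058, giving C = 202 × 3.28058 = 662.68 ppm.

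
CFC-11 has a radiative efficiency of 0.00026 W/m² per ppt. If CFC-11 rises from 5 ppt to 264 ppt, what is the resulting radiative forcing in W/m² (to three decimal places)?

CFC-11: ΔF = 0.00026 × (264 − 5) = 0.00026 × 259 = 0.0673 W/m².

ΔF = 0.067 W/m²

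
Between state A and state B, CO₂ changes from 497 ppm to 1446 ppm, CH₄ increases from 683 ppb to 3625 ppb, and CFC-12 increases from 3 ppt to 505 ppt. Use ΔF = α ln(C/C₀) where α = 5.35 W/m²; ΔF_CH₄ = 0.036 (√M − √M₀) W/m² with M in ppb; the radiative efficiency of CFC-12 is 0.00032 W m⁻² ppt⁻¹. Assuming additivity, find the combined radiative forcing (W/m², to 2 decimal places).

CO₂: 5.35 × ln(1446/497) = 5.35 × ln(2.90946) = 5.35 × 1.06797 = 5.7136 W/m².
CH₄: 0.036 × (√3625 − √683) = 0.036 × (60.2080 − 26.1343) = 0.036 × 34.0737 = 1.2267 W/m².
CFC-12: ΔF = 0.00032 × (505 − 3) = 0.00032 × 502 = 0.1606 W/m².
Total ΔF = 5.7136 + 1.2267 + 0.1606 = 7.1009 W/m².

ΔF = 7.10 W/m²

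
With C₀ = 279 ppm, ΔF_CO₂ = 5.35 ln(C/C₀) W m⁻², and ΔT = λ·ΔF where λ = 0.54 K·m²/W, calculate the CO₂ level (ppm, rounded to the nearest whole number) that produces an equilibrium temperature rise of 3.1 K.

C ≈ 816 ppm

Required forcing: ΔF = ΔT/λ = 3.1/0.54 = 5.7407 W/m².
Then ln(C/279) = ΔF/5.35 = 5.7407/5.35 = 1.07303.
So C = 279 × e^1.07303 = 279 × 2.92423 = 815.86 ppm.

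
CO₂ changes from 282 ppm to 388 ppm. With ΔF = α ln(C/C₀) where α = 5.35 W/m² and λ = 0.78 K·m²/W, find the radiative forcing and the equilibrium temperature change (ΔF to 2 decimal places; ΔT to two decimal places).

CO₂: 5.35 × ln(388/282) = 5.35 × ln(1.37589) = 5.35 × 0.31910 = 1.7072 W/m².
ΔT = λ ΔF = 0.78 × 1.71 = 1.3338 K.

ΔF = 1.71 W/m²; ΔT = 1.33 K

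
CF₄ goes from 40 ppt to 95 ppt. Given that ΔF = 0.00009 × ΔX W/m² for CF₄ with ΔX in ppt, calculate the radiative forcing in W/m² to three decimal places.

CF₄: ΔF = 0.00009 × (95 − 40) = 0.00009 × 55 = 0.0050 W/m².

ΔF = 0.005 W/m²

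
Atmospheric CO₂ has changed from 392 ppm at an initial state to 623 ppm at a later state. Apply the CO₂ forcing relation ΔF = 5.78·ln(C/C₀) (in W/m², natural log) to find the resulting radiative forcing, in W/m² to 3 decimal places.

CO₂: 5.78 × ln(623/392) = 5.78 × ln(1.58929) = 5.78 × 0.46329 = 2.6778 W/m².

ΔF = 2.678 W/m²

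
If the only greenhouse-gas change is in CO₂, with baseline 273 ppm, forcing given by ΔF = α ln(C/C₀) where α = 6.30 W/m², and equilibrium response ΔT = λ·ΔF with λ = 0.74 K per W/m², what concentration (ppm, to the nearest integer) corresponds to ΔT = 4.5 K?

Required forcing: ΔF = ΔT/λ = 4.5/0.74 = 6.0811 W/m².
Then ln(C/273) = ΔF/6.30 = 6.0811/6.30 = 0.96525.
So C = 273 × e^0.96525 = 273 × 2.62544 = 716.75 ppm.

C ≈ 717 ppm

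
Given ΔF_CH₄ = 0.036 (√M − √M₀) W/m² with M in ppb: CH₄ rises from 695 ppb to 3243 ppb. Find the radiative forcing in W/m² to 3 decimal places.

ΔF = 1.101 W/m²

CH₄: 0.036 × (√3243 − √695) = 0.036 × (56.9473 − 26.3629) = 0.036 × 30.5844 = 1.1010 W/m².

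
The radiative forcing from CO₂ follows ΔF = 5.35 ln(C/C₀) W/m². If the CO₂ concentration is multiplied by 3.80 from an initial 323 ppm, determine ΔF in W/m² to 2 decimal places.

Because the forcing depends only on the ratio C/C₀, the initial concentration does not enter.
ΔF = 5.35 × ln(3.80) = 5.35 × 1.33500 = 7.1423 W/m².

ΔF = 7.14 W/m²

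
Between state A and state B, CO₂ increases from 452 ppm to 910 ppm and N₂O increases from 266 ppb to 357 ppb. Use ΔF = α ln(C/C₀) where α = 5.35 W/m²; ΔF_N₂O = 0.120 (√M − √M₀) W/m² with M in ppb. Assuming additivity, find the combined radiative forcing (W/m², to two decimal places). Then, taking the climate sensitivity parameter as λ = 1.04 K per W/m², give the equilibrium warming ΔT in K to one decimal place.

ΔF = 4.05 W/m²; ΔT = 4.2 K

CO₂: 5.35 × ln(910/452) = 5.35 × ln(2.01327) = 5.35 × 0.69976 = 3.7437 W/m².
N₂O: 0.120 × (√357 − √266) = 0.120 × (18.8944 − 16.3095) = 0.120 × 2.5849 = 0.3102 W/m².
Total ΔF = 3.7437 + 0.3102 = 4.0539 W/m².
ΔT = λ ΔF = 1.04 × 4.05 = 4.2120 K.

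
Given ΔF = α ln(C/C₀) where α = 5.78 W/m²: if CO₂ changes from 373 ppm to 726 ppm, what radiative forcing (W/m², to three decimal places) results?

ΔF = 3.849 W/m²

CO₂: 5.78 × ln(726/373) = 5.78 × ln(1.94638) = 5.78 × 0.66597 = 3.8493 W/m².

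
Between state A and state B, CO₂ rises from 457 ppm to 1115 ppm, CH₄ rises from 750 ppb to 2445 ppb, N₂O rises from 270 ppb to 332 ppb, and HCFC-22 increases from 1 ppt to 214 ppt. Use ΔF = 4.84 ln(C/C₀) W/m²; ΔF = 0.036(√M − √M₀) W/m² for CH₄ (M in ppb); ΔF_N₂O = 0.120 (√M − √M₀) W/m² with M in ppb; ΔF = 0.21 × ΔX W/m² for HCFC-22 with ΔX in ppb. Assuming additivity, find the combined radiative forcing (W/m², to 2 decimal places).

ΔF = 5.37 W/m²

CO₂: 4.84 × ln(1115/457) = 4.84 × ln(2.43982) = 4.84 × 0.89192 = 4.3169 W/m².
CH₄: 0.036 × (√2445 − √750) = 0.036 × (49.4469 − 27.3861) = 0.036 × 22.0608 = 0.7942 W/m².
N₂O: 0.120 × (√332 − √270) = 0.120 × (18.2209 − 16.4317) = 0.120 × 1.7892 = 0.2147 W/m².
HCFC-22: Δ = 214 − 1 = 213 ppt = 0.213 ppb; ΔF = 0.21 × 0.213 = 0.0447 W/m².
Total ΔF = 4.3169 + 0.7942 + 0.2147 + 0.0447 = 5.3705 W/m².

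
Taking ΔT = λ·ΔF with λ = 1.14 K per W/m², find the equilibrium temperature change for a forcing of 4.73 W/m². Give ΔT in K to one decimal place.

ΔT = λ ΔF = 1.14 × 4.73 = 5.3922 K.

ΔT = 5.4 K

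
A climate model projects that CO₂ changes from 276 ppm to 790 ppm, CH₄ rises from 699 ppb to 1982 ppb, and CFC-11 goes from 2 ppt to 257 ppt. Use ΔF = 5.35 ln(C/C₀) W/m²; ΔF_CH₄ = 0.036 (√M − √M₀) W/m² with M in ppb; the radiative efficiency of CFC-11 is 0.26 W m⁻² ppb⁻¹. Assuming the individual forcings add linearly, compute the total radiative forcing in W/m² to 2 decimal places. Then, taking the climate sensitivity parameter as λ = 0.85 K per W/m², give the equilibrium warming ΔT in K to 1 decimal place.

ΔF = 6.34 W/m²; ΔT = 5.4 K

CO₂: 5.35 × ln(790/276) = 5.35 × ln(2.86232) = 5.35 × 1.05163 = 5.6262 W/m².
CH₄: 0.036 × (√1982 − √699) = 0.036 × (44.5197 − 26.4386) = 0.036 × 18.0811 = 0.6509 W/m².
CFC-11: Δ = 257 − 2 = 255 ppt = 0.255 ppb; ΔF = 0.26 × 0.255 = 0.0663 W/m².
Total ΔF = 5.6262 + 0.6509 + 0.0663 = 6.3434 W/m².
ΔT = λ ΔF = 0.85 × 6.34 = 5.3890 K.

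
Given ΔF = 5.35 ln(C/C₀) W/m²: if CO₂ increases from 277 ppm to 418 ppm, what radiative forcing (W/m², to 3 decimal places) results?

ΔF = 2.201 W/m²

CO₂: 5.35 × ln(418/277) = 5.35 × ln(1.50903) = 5.35 × 0.41147 = 2.2014 W/m².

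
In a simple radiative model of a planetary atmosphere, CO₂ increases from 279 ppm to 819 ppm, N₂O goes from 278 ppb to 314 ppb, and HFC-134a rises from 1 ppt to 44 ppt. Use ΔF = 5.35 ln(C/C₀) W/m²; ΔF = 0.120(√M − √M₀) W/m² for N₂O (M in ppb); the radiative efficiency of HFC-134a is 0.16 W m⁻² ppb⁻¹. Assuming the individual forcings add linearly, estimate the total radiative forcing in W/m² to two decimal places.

CO₂: 5.35 × ln(819/279) = 5.35 × ln(2.93548) = 5.35 × 1.07687 = 5.7613 W/m².
N₂O: 0.120 × (√314 − √278) = 0.120 × (17.7200 − 16.6733) = 0.120 × 1.0467 = 0.1256 W/m².
HFC-134a: Δ = 44 − 1 = 43 ppt = 0.043 ppb; ΔF = 0.16 × 0.043 = 0.0069 W/m².
Total ΔF = 5.7613 + 0.1256 + 0.0069 = 5.8938 W/m².

ΔF = 5.89 W/m²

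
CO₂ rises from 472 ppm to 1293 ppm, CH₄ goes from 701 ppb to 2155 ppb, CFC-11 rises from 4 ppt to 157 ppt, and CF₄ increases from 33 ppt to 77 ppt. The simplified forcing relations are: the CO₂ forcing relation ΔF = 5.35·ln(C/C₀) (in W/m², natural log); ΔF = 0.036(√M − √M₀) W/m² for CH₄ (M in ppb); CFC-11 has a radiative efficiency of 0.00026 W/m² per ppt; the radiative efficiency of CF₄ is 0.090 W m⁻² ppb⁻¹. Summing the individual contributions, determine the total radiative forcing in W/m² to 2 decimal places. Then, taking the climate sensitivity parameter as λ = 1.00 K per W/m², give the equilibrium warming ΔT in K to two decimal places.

CO₂: 5.35 × ln(1293/472) = 5.35 × ln(2.73941) = 5.35 × 1.00774 = 5.3914 W/m².
CH₄: 0.036 × (√2155 − √701) = 0.036 × (46.4220 − 26.4764) = 0.036 × 19.9456 = 0.7180 W/m².
CFC-11: ΔF = 0.00026 × (157 − 4) = 0.00026 × 153 = 0.0398 W/m².
CF₄: Δ = 77 − 33 = 44 ppt = 0.044 ppb; ΔF = 0.090 × 0.044 = 0.0040 W/m².
Total ΔF = 5.3914 + 0.7180 + 0.0398 + 0.0040 = 6.1532 W/m².
ΔT = λ ΔF = 1.00 × 6.15 = 6.1500 K.

ΔF = 6.15 W/m²; ΔT = 6.15 K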